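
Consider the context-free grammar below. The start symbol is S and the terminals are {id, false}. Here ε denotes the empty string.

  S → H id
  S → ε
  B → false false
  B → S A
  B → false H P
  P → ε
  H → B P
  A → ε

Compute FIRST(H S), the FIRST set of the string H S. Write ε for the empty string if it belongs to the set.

{ε, false, id}

FIRST(P): from P→ε we get {ε}. So FIRST(P) = {ε}.
FIRST(A): from A→ε we get {ε}. So FIRST(A) = {ε}.
FIRST(S): from S→H id we get {false, id}; from S→ε we get {ε}. So FIRST(S) = {ε, false, id}.
FIRST(B): from B→false false we get {false}; from B→S A we get {ε, false, id}; from B→false H P we get {false}. So FIRST(B) = {ε, false, id}.
FIRST(H): from H→B P we get {ε, false, id}. So FIRST(H) = {ε, false, id}.
FIRST(H S): take FIRST of each symbol in turn, carrying on past any symbol whose FIRST contains ε; result {ε, false, id}.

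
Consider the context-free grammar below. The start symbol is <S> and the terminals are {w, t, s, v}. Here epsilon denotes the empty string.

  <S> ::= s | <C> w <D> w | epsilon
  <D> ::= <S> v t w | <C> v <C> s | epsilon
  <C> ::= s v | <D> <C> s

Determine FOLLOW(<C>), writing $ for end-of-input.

{s, v, w}

FIRST(<S>) = {epsilon, s, v}  (via <C> w <D> w)
FIRST(<D>) = {epsilon, s, v}  (via <S> v t w, <C> v <C> s)
FIRST(<C>) = {s, v}  (via <D> <C> s)
FOLLOW(<S>) includes $ since <S> is the start symbol.
FOLLOW(<S>): in <D>::=<S> v t w, <S> is followed by v t w with FIRST {v}. Thus FOLLOW(<S>) = {$, v}.
FOLLOW(<D>): in <S>::=<C> w <D> w, <D> is followed by w with FIRST {w}; in <C>::=<D> <C> s, <D> is followed by <C> s with FIRST {s, v}. Thus FOLLOW(<D>) = {s, v, w}.
FOLLOW(<C>): in <S>::=<C> w <D> w, <C> is followed by w <D> w with FIRST {w}; in <D>::=<C> v <C> s (occurrence 1), <C> is followed by v <C> s with FIRST {v}; in <D>::=<C> v <C> s (occurrence 2), <C> is followed by s with FIRST {s}; in <C>::=<D> <C> s, <C> is followed by s with FIRST {s}. Thus FOLLOW(<C>) = {s, v, w}.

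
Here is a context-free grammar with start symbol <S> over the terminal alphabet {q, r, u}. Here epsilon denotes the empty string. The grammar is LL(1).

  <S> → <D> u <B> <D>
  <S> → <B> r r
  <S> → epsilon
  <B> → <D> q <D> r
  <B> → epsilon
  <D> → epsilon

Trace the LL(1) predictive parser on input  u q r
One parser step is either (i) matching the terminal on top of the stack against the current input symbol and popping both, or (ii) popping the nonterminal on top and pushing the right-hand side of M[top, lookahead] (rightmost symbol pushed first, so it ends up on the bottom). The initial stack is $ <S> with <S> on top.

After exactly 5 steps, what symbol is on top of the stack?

q

step 1: stack=$ <S>  input=u q r $  — expand <S> → <D> u <B> <D>
step 2: stack=$ <D> <B> u <D>  input=u q r $  — expand <D> → epsilon
step 3: stack=$ <D> <B> u  input=u q r $  — match u
step 4: stack=$ <D> <B>  input=q r $  — expand <B> → <D> q <D> r
step 5: stack=$ <D> r <D> q <D>  input=q r $  — expand <D> → epsilon
Stack after step 5: $ <D> r <D> q (top = q).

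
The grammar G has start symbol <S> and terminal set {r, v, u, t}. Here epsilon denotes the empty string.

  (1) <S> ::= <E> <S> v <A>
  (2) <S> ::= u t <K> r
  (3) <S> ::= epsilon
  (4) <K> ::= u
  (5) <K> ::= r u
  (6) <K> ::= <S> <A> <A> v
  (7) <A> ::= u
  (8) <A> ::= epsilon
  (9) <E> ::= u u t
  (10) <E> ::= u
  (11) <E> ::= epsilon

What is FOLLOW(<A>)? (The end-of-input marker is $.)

FIRST(<A>): from <A>::=u we get {u}; from <A>::=epsilon we get {epsilon}. So FIRST(<A>) = {epsilon, u}.
FIRST(<E>): from <E>::=u u t we get {u}; from <E>::=u we get {u}; from <E>::=epsilon we get {epsilon}. So FIRST(<E>) = {epsilon, u}.
FIRST(<S>): from <S>::=<E> <S> v <A> we get {u, v}; from <S>::=u t <K> r we get {u}; from <S>::=epsilon we get {epsilon}. So FIRST(<S>) = {epsilon, u, v}.
FIRST(<K>): from <K>::=u we get {u}; from <K>::=r u we get {r}; from <K>::=<S> <A> <A> v we get {u, v}. So FIRST(<K>) = {r, u, v}.
FOLLOW(<S>) includes $ since <S> is the start symbol.
FOLLOW(<S>): in <S>::=<E> <S> v <A>, <S> is followed by v <A> with FIRST {v}; in <K>::=<S> <A> <A> v, <S> is followed by <A> <A> v with FIRST {u, v}. Thus FOLLOW(<S>) = {$, u, v}.
FOLLOW(<K>): in <S>::=u t <K> r, <K> is followed by r with FIRST {r}. Thus FOLLOW(<K>) = {r}.
FOLLOW(<A>): in <S>::=<E> <S> v <A>, the suffix after <A> is empty, so FOLLOW(<A>) ⊇ FOLLOW(<S>) = {$, u, v}; in <K>::=<S> <A> <A> v (occurrence 1), <A> is followed by <A> v with FIRST {u, v}; in <K>::=<S> <A> <A> v (occurrence 2), <A> is followed by v with FIRST {v}. Thus FOLLOW(<A>) = {$, u, v}.
FOLLOW(<E>): in <S>::=<E> <S> v <A>, <E> is followed by <S> v <A> with FIRST {u, v}. Thus FOLLOW(<E>) = {u, v}.

{$, u, v}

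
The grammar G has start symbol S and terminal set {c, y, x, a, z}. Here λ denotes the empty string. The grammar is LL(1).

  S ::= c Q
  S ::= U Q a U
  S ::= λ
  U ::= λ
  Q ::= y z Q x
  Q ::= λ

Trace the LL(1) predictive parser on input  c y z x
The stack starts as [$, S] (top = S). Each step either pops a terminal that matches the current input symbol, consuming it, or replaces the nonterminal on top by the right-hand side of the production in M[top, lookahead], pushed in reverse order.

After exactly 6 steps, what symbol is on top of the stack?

     Stack      Input      Action
  1  $ S        c y z x $  expand S ::= c Q
  2  $ Q c      c y z x $  match c
  3  $ Q        y z x $    expand Q ::= y z Q x
  4  $ x Q z y  y z x $    match y
  5  $ x Q z    z x $      match z
  6  $ x Q      x $        expand Q ::= λ
Stack after step 6: $ x (top = x).

x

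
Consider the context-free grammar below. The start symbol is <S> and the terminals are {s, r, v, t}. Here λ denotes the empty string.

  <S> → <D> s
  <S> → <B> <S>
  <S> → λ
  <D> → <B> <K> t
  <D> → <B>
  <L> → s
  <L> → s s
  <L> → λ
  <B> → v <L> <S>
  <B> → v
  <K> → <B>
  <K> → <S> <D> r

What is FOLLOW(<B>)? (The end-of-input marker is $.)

FIRST(<L>) = {λ, s}
FIRST(<B>) = {v}
FIRST(<D>) = {v}  (via <B> <K> t, <B>)
FIRST(<S>) = {λ, v}  (via <D> s, <B> <S>)
FIRST(<K>) = {v}  (via <B>, <S> <D> r)
FOLLOW(<S>) includes $ since <S> is the start symbol.
FOLLOW(<D>): in <S>→<D> s, <D> is followed by s with FIRST {s}; in <K>→<S> <D> r, <D> is followed by r with FIRST {r}. Thus FOLLOW(<D>) = {r, s}.
FOLLOW(<K>): in <D>→<B> <K> t, <K> is followed by t with FIRST {t}. Thus FOLLOW(<K>) = {t}.
FOLLOW(<S>): in <S>→<B> <S>, the suffix after <S> is empty (adds nothing new); in <B>→v <L> <S>, the suffix after <S> is empty, so FOLLOW(<S>) ⊇ FOLLOW(<B>) = {$, r, s, t, v}; in <K>→<S> <D> r, <S> is followed by <D> r with FIRST {v}. Thus FOLLOW(<S>) = {$, r, s, t, v}.
FOLLOW(<B>): in <S>→<B> <S>, <B> is followed by <S> with FIRST {λ, v}; in <S>→<B> <S>, the suffix after <B> is nullable, so FOLLOW(<B>) ⊇ FOLLOW(<S>) = {$, r, s, t, v}; in <D>→<B> <K> t, <B> is followed by <K> t with FIRST {v}; in <D>→<B>, the suffix after <B> is empty, so FOLLOW(<B>) ⊇ FOLLOW(<D>) = {r, s}; in <K>→<B>, the suffix after <B> is empty, so FOLLOW(<B>) ⊇ FOLLOW(<K>) = {t}. Thus FOLLOW(<B>) = {$, r, s, t, v}.
FOLLOW(<L>): in <B>→v <L> <S>, <L> is followed by <S> with FIRST {λ, v}; in <B>→v <L> <S>, the suffix after <L> is nullable, so FOLLOW(<L>) ⊇ FOLLOW(<B>) = {$, r, s, t, v}. Thus FOLLOW(<L>) = {$, r, s, t, v}.

{$, r, s, t, v}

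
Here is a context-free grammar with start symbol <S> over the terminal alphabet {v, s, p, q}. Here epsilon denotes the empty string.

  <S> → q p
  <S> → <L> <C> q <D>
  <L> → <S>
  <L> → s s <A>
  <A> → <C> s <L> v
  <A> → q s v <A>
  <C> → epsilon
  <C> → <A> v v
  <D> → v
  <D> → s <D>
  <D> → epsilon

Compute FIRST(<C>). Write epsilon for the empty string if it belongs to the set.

FIRST(<D>): from <D>→v we get {v}; from <D>→s <D> we get {s}; from <D>→epsilon we get {epsilon}. So FIRST(<D>) = {epsilon, s, v}.
FIRST(<S>): from <S>→q p we get {q}; from <S>→<L> <C> q <D> we get {q, s}. So FIRST(<S>) = {q, s}.
FIRST(<L>): from <L>→<S> we get {q, s}; from <L>→s s <A> we get {s}. So FIRST(<L>) = {q, s}.
FIRST(<A>): from <A>→<C> s <L> v we get {q, s}; from <A>→q s v <A> we get {q}. So FIRST(<A>) = {q, s}.
FIRST(<C>): from <C>→epsilon we get {epsilon}; from <C>→<A> v v we get {q, s}. So FIRST(<C>) = {epsilon, q, s}.

{epsilon, q, s}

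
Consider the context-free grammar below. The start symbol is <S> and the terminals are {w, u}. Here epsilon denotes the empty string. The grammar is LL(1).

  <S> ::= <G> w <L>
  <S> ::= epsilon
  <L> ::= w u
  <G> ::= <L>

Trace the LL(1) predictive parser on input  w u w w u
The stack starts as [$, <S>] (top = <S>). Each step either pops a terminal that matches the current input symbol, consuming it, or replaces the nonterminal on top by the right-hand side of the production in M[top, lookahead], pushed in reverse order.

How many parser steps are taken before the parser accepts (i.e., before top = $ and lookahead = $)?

9

step 1: stack=$ <S>  input=w u w w u $  — expand <S> ::= <G> w <L>
step 2: stack=$ <L> w <G>  input=w u w w u $  — expand <G> ::= <L>
step 3: stack=$ <L> w <L>  input=w u w w u $  — expand <L> ::= w u
step 4: stack=$ <L> w u w  input=w u w w u $  — match w
step 5: stack=$ <L> w u  input=u w w u $  — match u
step 6: stack=$ <L> w  input=w w u $  — match w
step 7: stack=$ <L>  input=w u $  — expand <L> ::= w u
step 8: stack=$ u w  input=w u $  — match w
step 9: stack=$ u  input=u $  — match u
Accept reached after 9 steps.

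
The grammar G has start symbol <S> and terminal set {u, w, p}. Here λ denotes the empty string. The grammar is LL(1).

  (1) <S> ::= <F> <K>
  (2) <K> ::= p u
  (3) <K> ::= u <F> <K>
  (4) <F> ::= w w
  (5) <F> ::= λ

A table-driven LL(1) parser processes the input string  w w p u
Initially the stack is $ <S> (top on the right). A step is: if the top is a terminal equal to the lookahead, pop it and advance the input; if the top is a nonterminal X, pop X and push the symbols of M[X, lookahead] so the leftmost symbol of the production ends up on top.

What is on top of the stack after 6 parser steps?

u

step 1: stack=$ <S>  input=w w p u $  — expand <S> ::= <F> <K>
step 2: stack=$ <K> <F>  input=w w p u $  — expand <F> ::= w w
step 3: stack=$ <K> w w  input=w w p u $  — match w
step 4: stack=$ <K> w  input=w p u $  — match w
step 5: stack=$ <K>  input=p u $  — expand <K> ::= p u
step 6: stack=$ u p  input=p u $  — match p
Stack after step 6: $ u (top = u).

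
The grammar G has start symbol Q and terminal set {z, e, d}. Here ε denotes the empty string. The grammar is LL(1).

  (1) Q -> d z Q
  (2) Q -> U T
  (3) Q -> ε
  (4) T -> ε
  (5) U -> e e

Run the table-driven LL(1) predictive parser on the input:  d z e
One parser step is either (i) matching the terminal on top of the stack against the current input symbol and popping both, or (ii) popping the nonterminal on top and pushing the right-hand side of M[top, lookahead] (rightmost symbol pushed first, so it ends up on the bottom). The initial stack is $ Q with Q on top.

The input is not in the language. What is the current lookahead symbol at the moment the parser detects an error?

$

     Stack    Input    Action
  1  $ Q      d z e $  expand Q -> d z Q
  2  $ Q z d  d z e $  match d
  3  $ Q z    z e $    match z
  4  $ Q      e $      expand Q -> U T
  5  $ T U    e $      expand U -> e e
  6  $ T e e  e $      match e
  7  $ T e    $        error: top is terminal e but lookahead is $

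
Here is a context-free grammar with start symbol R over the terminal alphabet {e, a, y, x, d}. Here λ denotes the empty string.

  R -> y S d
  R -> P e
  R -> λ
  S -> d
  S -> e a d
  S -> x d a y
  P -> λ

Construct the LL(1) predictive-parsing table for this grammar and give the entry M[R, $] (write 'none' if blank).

R -> λ

FIRST(S) = {d, e, x}
FIRST(P) = {λ}
FIRST(R) = {λ, e, y}  (via P e)
FOLLOW(R) includes $ since R is the start symbol.
FOLLOW(R): R appears on no right-hand side. Thus FOLLOW(R) = {$}.
For R -> y S d: FIRST(y S d) = {y}, so it goes in M[R, t] for t ∈ {y}.
For R -> P e: FIRST(P e) = {e}, so it goes in M[R, t] for t ∈ {e}.
For R -> λ: FIRST(λ) = {λ}, so it goes in M[R, t] for t ∈ {}; since λ ∈ FIRST, also for every t ∈ FOLLOW(R) = {$}.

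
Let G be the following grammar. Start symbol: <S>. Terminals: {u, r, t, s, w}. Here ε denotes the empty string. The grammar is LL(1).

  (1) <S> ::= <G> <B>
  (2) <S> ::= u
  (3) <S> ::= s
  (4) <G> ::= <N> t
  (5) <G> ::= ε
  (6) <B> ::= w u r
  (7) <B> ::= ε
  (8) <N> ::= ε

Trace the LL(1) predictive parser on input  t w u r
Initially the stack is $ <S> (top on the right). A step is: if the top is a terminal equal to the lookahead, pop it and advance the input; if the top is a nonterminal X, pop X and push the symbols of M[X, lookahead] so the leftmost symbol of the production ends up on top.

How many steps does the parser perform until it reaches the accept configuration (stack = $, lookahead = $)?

     Stack        Input      Action
  1  $ <S>        t w u r $  expand <S> ::= <G> <B>
  2  $ <B> <G>    t w u r $  expand <G> ::= <N> t
  3  $ <B> t <N>  t w u r $  expand <N> ::= ε
  4  $ <B> t      t w u r $  match t
  5  $ <B>        w u r $    expand <B> ::= w u r
  6  $ r u w      w u r $    match w
  7  $ r u        u r $      match u
  8  $ r          r $        match r
Accept reached after 8 steps.

8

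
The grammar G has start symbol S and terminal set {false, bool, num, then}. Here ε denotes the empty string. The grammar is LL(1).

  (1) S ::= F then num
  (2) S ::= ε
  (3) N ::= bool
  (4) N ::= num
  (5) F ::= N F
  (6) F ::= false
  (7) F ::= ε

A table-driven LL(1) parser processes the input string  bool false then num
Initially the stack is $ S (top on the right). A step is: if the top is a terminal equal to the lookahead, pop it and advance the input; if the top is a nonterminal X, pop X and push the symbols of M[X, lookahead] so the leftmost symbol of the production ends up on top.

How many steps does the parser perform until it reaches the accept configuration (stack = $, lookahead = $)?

step 1: stack=$ S  input=bool false then num $  — expand S ::= F then num
step 2: stack=$ num then F  input=bool false then num $  — expand F ::= N F
step 3: stack=$ num then F N  input=bool false then num $  — expand N ::= bool
step 4: stack=$ num then F bool  input=bool false then num $  — match bool
step 5: stack=$ num then F  input=false then num $  — expand F ::= false
step 6: stack=$ num then false  input=false then num $  — match false
step 7: stack=$ num then  input=then num $  — match then
step 8: stack=$ num  input=num $  — match num
Accept reached after 8 steps.

8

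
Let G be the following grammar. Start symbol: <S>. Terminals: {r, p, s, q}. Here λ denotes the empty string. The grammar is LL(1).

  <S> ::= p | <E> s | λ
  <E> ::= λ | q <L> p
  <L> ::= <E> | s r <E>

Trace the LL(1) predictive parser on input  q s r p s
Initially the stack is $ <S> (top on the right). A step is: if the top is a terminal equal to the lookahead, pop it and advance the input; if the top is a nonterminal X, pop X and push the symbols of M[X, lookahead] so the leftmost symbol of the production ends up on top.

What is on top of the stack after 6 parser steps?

step 1: stack=$ <S>  input=q s r p s $  — expand <S> ::= <E> s
step 2: stack=$ s <E>  input=q s r p s $  — expand <E> ::= q <L> p
step 3: stack=$ s p <L> q  input=q s r p s $  — match q
step 4: stack=$ s p <L>  input=s r p s $  — expand <L> ::= s r <E>
step 5: stack=$ s p <E> r s  input=s r p s $  — match s
step 6: stack=$ s p <E> r  input=r p s $  — match r
Stack after step 6: $ s p <E> (top = <E>).

<E>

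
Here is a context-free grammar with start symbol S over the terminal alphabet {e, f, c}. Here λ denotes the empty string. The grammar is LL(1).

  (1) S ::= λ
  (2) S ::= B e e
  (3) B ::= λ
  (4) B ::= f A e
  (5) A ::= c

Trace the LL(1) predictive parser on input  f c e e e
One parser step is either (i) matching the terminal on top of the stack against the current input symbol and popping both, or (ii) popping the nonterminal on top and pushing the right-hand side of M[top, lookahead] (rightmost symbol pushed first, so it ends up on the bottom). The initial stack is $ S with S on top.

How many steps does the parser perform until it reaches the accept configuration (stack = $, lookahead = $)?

     Stack        Input        Action
  1  $ S          f c e e e $  expand S ::= B e e
  2  $ e e B      f c e e e $  expand B ::= f A e
  3  $ e e e A f  f c e e e $  match f
  4  $ e e e A    c e e e $    expand A ::= c
  5  $ e e e c    c e e e $    match c
  6  $ e e e      e e e $      match e
  7  $ e e        e e $        match e
  8  $ e          e $          match e
Accept reached after 8 steps.

8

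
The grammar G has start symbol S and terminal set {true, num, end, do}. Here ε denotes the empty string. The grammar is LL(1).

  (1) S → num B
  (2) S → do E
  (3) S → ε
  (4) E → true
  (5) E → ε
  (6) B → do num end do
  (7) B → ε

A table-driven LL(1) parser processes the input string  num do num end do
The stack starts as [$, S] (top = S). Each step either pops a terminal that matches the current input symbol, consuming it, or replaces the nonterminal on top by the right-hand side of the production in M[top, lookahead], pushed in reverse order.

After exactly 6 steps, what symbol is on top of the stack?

do

step 1: stack=$ S  input=num do num end do $  — expand S → num B
step 2: stack=$ B num  input=num do num end do $  — match num
step 3: stack=$ B  input=do num end do $  — expand B → do num end do
step 4: stack=$ do end num do  input=do num end do $  — match do
step 5: stack=$ do end num  input=num end do $  — match num
step 6: stack=$ do end  input=end do $  — match end
Stack after step 6: $ do (top = do).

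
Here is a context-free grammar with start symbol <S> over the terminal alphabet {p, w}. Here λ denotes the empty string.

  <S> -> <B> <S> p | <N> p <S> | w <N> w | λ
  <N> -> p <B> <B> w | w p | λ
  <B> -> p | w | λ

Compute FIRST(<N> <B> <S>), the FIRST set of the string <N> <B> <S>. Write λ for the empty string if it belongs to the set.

FIRST(<N>) = {λ, p, w}
FIRST(<B>) = {λ, p, w}
FIRST(<S>) = {λ, p, w}  (via <B> <S> p, <N> p <S>)
FIRST(<N> <B> <S>): take FIRST of each symbol in turn, carrying on past any symbol whose FIRST contains λ; result {λ, p, w}.

{λ, p, w}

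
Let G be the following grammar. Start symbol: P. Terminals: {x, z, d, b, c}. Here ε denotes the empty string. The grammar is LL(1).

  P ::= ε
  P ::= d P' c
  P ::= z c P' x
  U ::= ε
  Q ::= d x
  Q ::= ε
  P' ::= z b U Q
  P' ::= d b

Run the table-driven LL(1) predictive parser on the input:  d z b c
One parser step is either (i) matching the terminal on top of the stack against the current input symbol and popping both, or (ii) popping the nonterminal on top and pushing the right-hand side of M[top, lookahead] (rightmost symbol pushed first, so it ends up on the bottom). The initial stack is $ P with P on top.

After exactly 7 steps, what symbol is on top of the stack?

step 1: stack=$ P  input=d z b c $  — expand P ::= d P' c
step 2: stack=$ c P' d  input=d z b c $  — match d
step 3: stack=$ c P'  input=z b c $  — expand P' ::= z b U Q
step 4: stack=$ c Q U b z  input=z b c $  — match z
step 5: stack=$ c Q U b  input=b c $  — match b
step 6: stack=$ c Q U  input=c $  — expand U ::= ε
step 7: stack=$ c Q  input=c $  — expand Q ::= ε
Stack after step 7: $ c (top = c).

c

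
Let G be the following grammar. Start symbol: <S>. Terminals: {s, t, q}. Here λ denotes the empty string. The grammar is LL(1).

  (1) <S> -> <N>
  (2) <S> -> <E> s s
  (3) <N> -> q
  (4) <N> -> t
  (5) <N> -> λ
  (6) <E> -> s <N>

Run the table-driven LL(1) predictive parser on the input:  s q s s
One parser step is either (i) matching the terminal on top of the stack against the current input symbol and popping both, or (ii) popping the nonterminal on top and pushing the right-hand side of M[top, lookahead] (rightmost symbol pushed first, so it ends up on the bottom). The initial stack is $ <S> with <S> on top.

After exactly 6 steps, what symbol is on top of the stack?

s

     Stack        Input      Action
  1  $ <S>        s q s s $  expand <S> -> <E> s s
  2  $ s s <E>    s q s s $  expand <E> -> s <N>
  3  $ s s <N> s  s q s s $  match s
  4  $ s s <N>    q s s $    expand <N> -> q
  5  $ s s q      q s s $    match q
  6  $ s s        s s $      match s
Stack after step 6: $ s (top = s).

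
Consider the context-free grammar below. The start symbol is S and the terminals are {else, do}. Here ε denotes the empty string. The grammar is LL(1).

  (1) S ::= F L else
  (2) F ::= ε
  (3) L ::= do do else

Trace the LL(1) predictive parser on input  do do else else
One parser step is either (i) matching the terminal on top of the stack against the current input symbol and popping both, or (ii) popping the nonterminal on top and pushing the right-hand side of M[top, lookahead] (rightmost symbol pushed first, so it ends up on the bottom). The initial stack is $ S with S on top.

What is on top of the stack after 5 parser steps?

else

step 1: stack=$ S  input=do do else else $  — expand S ::= F L else
step 2: stack=$ else L F  input=do do else else $  — expand F ::= ε
step 3: stack=$ else L  input=do do else else $  — expand L ::= do do else
step 4: stack=$ else else do do  input=do do else else $  — match do
step 5: stack=$ else else do  input=do else else $  — match do
Stack after step 5: $ else else (top = else).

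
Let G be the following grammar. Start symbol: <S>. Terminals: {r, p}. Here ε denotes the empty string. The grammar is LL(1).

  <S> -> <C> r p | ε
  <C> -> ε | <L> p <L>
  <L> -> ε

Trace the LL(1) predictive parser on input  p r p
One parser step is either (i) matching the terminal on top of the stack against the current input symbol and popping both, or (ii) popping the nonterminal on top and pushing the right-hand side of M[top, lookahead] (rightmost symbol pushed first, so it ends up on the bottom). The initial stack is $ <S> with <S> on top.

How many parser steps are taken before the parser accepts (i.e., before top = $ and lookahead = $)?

7

     Stack            Input    Action
  1  $ <S>            p r p $  expand <S> -> <C> r p
  2  $ p r <C>        p r p $  expand <C> -> <L> p <L>
  3  $ p r <L> p <L>  p r p $  expand <L> -> ε
  4  $ p r <L> p      p r p $  match p
  5  $ p r <L>        r p $    expand <L> -> ε
  6  $ p r            r p $    match r
  7  $ p              p $      match p
Accept reached after 7 steps.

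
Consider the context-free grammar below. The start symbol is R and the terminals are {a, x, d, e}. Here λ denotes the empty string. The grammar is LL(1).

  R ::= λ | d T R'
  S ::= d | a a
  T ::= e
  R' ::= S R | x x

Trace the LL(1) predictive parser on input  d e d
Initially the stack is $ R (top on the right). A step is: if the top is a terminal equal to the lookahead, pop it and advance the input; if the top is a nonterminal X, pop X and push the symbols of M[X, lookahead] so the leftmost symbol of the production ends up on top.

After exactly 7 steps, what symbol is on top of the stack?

step 1: stack=$ R  input=d e d $  — expand R ::= d T R'
step 2: stack=$ R' T d  input=d e d $  — match d
step 3: stack=$ R' T  input=e d $  — expand T ::= e
step 4: stack=$ R' e  input=e d $  — match e
step 5: stack=$ R'  input=d $  — expand R' ::= S R
step 6: stack=$ R S  input=d $  — expand S ::= d
step 7: stack=$ R d  input=d $  — match d
Stack after step 7: $ R (top = R).

R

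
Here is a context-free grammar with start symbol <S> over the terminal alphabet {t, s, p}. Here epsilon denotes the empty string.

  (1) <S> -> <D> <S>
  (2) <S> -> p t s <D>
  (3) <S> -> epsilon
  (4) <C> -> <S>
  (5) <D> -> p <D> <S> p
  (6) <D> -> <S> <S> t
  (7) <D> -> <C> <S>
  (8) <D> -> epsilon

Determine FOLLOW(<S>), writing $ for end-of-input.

{$, p, t}

FIRST(<S>): from <S>-><D> <S> we get {epsilon, p, t}; from <S>->p t s <D> we get {p}; from <S>->epsilon we get {epsilon}. So FIRST(<S>) = {epsilon, p, t}.
FIRST(<C>): from <C>-><S> we get {epsilon, p, t}. So FIRST(<C>) = {epsilon, p, t}.
FIRST(<D>): from <D>->p <D> <S> p we get {p}; from <D>-><S> <S> t we get {p, t}; from <D>-><C> <S> we get {epsilon, p, t}; from <D>->epsilon we get {epsilon}. So FIRST(<D>) = {epsilon, p, t}.
FOLLOW(<S>) includes $ since <S> is the start symbol.
FOLLOW(<S>): in <S>-><D> <S>, the suffix after <S> is empty (adds nothing new); in <C>-><S>, the suffix after <S> is empty, so FOLLOW(<S>) ⊇ FOLLOW(<C>) = {$, p, t}; in <D>->p <D> <S> p, <S> is followed by p with FIRST {p}; in <D>-><S> <S> t (occurrence 1), <S> is followed by <S> t with FIRST {p, t}; in <D>-><S> <S> t (occurrence 2), <S> is followed by t with FIRST {t}; in <D>-><C> <S>, the suffix after <S> is empty, so FOLLOW(<S>) ⊇ FOLLOW(<D>) = {$, p, t}. Thus FOLLOW(<S>) = {$, p, t}.
FOLLOW(<D>): in <S>-><D> <S>, <D> is followed by <S> with FIRST {epsilon, p, t}; in <S>-><D> <S>, the suffix after <D> is nullable, so FOLLOW(<D>) ⊇ FOLLOW(<S>) = {$, p, t}; in <S>->p t s <D>, the suffix after <D> is empty, so FOLLOW(<D>) ⊇ FOLLOW(<S>) = {$, p, t}; in <D>->p <D> <S> p, <D> is followed by <S> p with FIRST {p, t}. Thus FOLLOW(<D>) = {$, p, t}.
FOLLOW(<C>): in <D>-><C> <S>, <C> is followed by <S> with FIRST {epsilon, p, t}; in <D>-><C> <S>, the suffix after <C> is nullable, so FOLLOW(<C>) ⊇ FOLLOW(<D>) = {$, p, t}. Thus FOLLOW(<C>) = {$, p, t}.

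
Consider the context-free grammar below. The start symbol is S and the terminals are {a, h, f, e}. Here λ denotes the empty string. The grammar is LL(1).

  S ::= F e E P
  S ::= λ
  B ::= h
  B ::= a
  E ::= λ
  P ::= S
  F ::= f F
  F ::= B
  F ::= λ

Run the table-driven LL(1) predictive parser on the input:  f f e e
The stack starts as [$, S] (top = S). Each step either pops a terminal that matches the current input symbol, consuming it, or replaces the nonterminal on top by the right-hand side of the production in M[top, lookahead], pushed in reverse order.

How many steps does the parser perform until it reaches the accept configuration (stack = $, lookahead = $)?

15

step 1: stack=$ S  input=f f e e $  — expand S ::= F e E P
step 2: stack=$ P E e F  input=f f e e $  — expand F ::= f F
step 3: stack=$ P E e F f  input=f f e e $  — match f
step 4: stack=$ P E e F  input=f e e $  — expand F ::= f F
step 5: stack=$ P E e F f  input=f e e $  — match f
step 6: stack=$ P E e F  input=e e $  — expand F ::= λ
step 7: stack=$ P E e  input=e e $  — match e
step 8: stack=$ P E  input=e $  — expand E ::= λ
step 9: stack=$ P  input=e $  — expand P ::= S
step 10: stack=$ S  input=e $  — expand S ::= F e E P
step 11: stack=$ P E e F  input=e $  — expand F ::= λ
step 12: stack=$ P E e  input=e $  — match e
step 13: stack=$ P E  input=$  — expand E ::= λ
step 14: stack=$ P  input=$  — expand P ::= S
step 15: stack=$ S  input=$  — expand S ::= λ
Accept reached after 15 steps.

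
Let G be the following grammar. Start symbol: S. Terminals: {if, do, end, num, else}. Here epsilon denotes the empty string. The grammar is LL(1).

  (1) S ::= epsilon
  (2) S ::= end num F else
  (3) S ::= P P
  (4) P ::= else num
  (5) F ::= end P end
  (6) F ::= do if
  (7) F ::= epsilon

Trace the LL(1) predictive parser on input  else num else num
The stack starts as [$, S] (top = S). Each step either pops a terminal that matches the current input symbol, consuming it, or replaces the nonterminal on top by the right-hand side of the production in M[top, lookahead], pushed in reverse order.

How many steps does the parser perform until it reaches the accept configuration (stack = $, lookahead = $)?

step 1: stack=$ S  input=else num else num $  — expand S ::= P P
step 2: stack=$ P P  input=else num else num $  — expand P ::= else num
step 3: stack=$ P num else  input=else num else num $  — match else
step 4: stack=$ P num  input=num else num $  — match num
step 5: stack=$ P  input=else num $  — expand P ::= else num
step 6: stack=$ num else  input=else num $  — match else
step 7: stack=$ num  input=num $  — match num
Accept reached after 7 steps.

7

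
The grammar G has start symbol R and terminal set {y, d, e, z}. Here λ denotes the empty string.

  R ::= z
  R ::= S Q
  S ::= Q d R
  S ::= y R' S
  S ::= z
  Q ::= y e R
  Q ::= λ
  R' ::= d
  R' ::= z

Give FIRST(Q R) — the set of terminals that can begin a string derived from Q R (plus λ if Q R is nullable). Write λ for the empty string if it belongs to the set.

{d, y, z}

FIRST(Q) = {λ, y}
FIRST(R') = {d, z}
FIRST(S) = {d, y, z}  (via Q d R)
FIRST(R) = {d, y, z}  (via S Q)
FIRST(Q R): take FIRST of each symbol in turn, carrying on past any symbol whose FIRST contains λ; result {d, y, z}.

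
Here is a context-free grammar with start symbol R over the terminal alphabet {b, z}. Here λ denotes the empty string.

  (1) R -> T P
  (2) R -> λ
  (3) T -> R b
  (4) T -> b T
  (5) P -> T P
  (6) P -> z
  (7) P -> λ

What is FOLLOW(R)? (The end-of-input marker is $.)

{$, b}

FIRST(R): from R->T P we get {b}; from R->λ we get {λ}. So FIRST(R) = {λ, b}.
FIRST(T): from T->R b we get {b}; from T->b T we get {b}. So FIRST(T) = {b}.
FIRST(P): from P->T P we get {b}; from P->z we get {z}; from P->λ we get {λ}. So FIRST(P) = {λ, b, z}.
FOLLOW(R) includes $ since R is the start symbol.
FOLLOW(R): in T->R b, R is followed by b with FIRST {b}. Thus FOLLOW(R) = {$, b}.
FOLLOW(P): in R->T P, the suffix after P is empty, so FOLLOW(P) ⊇ FOLLOW(R) = {$, b}; in P->T P, the suffix after P is empty (adds nothing new). Thus FOLLOW(P) = {$, b}.
FOLLOW(T): in R->T P, T is followed by P with FIRST {λ, b, z}; in R->T P, the suffix after T is nullable, so FOLLOW(T) ⊇ FOLLOW(R) = {$, b}; in T->b T, the suffix after T is empty (adds nothing new); in P->T P, T is followed by P with FIRST {λ, b, z}; in P->T P, the suffix after T is nullable, so FOLLOW(T) ⊇ FOLLOW(P) = {$, b}. Thus FOLLOW(T) = {$, b, z}.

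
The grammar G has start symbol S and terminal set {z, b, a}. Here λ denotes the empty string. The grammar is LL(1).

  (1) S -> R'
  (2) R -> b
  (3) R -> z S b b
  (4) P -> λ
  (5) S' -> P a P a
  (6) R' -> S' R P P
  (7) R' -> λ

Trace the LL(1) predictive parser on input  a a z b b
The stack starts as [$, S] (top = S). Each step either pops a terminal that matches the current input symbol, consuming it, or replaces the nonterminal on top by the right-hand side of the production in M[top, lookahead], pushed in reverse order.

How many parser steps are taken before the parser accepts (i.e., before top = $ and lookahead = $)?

      Stack            Input        Action
   1  $ S              a a z b b $  expand S -> R'
   2  $ R'             a a z b b $  expand R' -> S' R P P
   3  $ P P R S'       a a z b b $  expand S' -> P a P a
   4  $ P P R a P a P  a a z b b $  expand P -> λ
   5  $ P P R a P a    a a z b b $  match a
   6  $ P P R a P      a z b b $    expand P -> λ
   7  $ P P R a        a z b b $    match a
   8  $ P P R          z b b $      expand R -> z S b b
   9  $ P P b b S z    z b b $      match z
  10  $ P P b b S      b b $        expand S -> R'
  11  $ P P b b R'     b b $        expand R' -> λ
  12  $ P P b b        b b $        match b
  13  $ P P b          b $          match b
  14  $ P P            $            expand P -> λ
  15  $ P              $            expand P -> λ
Accept reached after 15 steps.

15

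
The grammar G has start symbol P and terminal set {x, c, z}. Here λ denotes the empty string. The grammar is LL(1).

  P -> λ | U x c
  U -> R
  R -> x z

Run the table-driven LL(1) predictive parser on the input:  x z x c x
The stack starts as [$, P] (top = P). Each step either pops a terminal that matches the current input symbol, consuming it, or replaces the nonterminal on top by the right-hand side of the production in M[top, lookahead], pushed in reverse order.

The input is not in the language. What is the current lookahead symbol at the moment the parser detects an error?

     Stack      Input        Action
  1  $ P        x z x c x $  expand P -> U x c
  2  $ c x U    x z x c x $  expand U -> R
  3  $ c x R    x z x c x $  expand R -> x z
  4  $ c x z x  x z x c x $  match x
  5  $ c x z    z x c x $    match z
  6  $ c x      x c x $      match x
  7  $ c        c x $        match c
  8  $          x $          error: stack empty but input remains

x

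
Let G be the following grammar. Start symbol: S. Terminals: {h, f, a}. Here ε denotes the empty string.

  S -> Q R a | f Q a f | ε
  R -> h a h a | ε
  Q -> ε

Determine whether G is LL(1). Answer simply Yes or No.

FIRST(S) = {ε, a, f, h}
FIRST(R) = {ε, h}
FIRST(Q) = {ε}
FOLLOW(S) = {$}
FOLLOW(R) = {a}
FOLLOW(Q) = {a, h}
Each cell of M receives at most one production.

Yes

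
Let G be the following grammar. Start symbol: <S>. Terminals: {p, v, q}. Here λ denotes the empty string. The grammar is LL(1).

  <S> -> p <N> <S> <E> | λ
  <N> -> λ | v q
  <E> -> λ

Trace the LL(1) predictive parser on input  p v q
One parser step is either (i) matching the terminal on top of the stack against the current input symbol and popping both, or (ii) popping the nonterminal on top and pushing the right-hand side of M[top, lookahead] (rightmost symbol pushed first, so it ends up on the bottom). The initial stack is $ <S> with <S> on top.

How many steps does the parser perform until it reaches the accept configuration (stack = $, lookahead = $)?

7

     Stack            Input    Action
  1  $ <S>            p v q $  expand <S> -> p <N> <S> <E>
  2  $ <E> <S> <N> p  p v q $  match p
  3  $ <E> <S> <N>    v q $    expand <N> -> v q
  4  $ <E> <S> q v    v q $    match v
  5  $ <E> <S> q      q $      match q
  6  $ <E> <S>        $        expand <S> -> λ
  7  $ <E>            $        expand <E> -> λ
Accept reached after 7 steps.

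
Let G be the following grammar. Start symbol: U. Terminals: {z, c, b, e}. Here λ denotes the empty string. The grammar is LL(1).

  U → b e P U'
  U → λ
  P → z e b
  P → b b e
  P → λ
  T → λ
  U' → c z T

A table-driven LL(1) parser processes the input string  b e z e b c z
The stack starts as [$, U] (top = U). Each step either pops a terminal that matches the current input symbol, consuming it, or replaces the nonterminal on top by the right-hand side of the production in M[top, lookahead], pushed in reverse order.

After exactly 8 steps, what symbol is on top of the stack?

     Stack       Input            Action
  1  $ U         b e z e b c z $  expand U → b e P U'
  2  $ U' P e b  b e z e b c z $  match b
  3  $ U' P e    e z e b c z $    match e
  4  $ U' P      z e b c z $      expand P → z e b
  5  $ U' b e z  z e b c z $      match z
  6  $ U' b e    e b c z $        match e
  7  $ U' b      b c z $          match b
  8  $ U'        c z $            expand U' → c z T
Stack after step 8: $ T z c (top = c).

c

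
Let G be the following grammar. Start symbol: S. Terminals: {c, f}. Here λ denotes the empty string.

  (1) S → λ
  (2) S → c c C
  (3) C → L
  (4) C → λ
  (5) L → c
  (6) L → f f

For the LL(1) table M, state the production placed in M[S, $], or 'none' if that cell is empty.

S → λ

FIRST(S) = {λ, c}
FIRST(L) = {c, f}
FIRST(C) = {λ, c, f}  (via L)
FOLLOW(S) includes $ since S is the start symbol.
FOLLOW(S): S appears on no right-hand side. Thus FOLLOW(S) = {$}.
For S → λ: FIRST(λ) = {λ}, so it goes in M[S, t] for t ∈ {}; since λ ∈ FIRST, also for every t ∈ FOLLOW(S) = {$}.
For S → c c C: FIRST(c c C) = {c}, so it goes in M[S, t] for t ∈ {c}.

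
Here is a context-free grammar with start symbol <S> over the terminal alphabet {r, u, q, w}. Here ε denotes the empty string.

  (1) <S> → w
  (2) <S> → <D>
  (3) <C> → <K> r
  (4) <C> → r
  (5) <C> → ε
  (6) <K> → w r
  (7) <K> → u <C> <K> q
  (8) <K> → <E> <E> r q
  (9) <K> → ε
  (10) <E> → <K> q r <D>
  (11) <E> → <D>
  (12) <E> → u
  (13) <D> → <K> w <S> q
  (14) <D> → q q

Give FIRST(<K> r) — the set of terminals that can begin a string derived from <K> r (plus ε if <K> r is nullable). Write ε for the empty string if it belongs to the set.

{q, r, u, w}

FIRST(<S>) = {q, u, w}  (via <D>)
FIRST(<C>) = {ε, q, r, u, w}  (via <K> r)
FIRST(<K>) = {ε, q, u, w}  (via <E> <E> r q)
FIRST(<D>) = {q, u, w}  (via <K> w <S> q)
FIRST(<E>) = {q, u, w}  (via <K> q r <D>, <D>)
FIRST(<K> r): take FIRST of each symbol in turn, carrying on past any symbol whose FIRST contains ε; result {q, r, u, w}.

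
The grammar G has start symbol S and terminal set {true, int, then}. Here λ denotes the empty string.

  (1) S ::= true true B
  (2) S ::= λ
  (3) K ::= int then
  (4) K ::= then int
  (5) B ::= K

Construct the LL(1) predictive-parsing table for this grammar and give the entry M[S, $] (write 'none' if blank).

S ::= λ

FIRST(S): from S::=true true B we get {true}; from S::=λ we get {λ}. So FIRST(S) = {λ, true}.
FIRST(K): from K::=int then we get {int}; from K::=then int we get {then}. So FIRST(K) = {int, then}.
FIRST(B): from B::=K we get {int, then}. So FIRST(B) = {int, then}.
FOLLOW(S) includes $ since S is the start symbol.
FOLLOW(S): S appears on no right-hand side. Thus FOLLOW(S) = {$}.
For S ::= true true B: FIRST(true true B) = {true}, so it goes in M[S, t] for t ∈ {true}.
For S ::= λ: FIRST(λ) = {λ}, so it goes in M[S, t] for t ∈ {}; since λ ∈ FIRST, also for every t ∈ FOLLOW(S) = {$}.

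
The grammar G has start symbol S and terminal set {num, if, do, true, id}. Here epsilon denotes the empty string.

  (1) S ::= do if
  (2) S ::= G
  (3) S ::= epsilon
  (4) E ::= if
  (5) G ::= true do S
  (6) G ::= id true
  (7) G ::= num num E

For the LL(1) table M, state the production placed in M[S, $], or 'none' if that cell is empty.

S ::= epsilon

FIRST(E) = {if}
FIRST(G) = {id, num, true}
FIRST(S) = {epsilon, do, id, num, true}  (via G)
FOLLOW(S) includes $ since S is the start symbol.
FOLLOW(S): in G::=true do S, the suffix after S is empty, so FOLLOW(S) ⊇ FOLLOW(G) = {$}. Thus FOLLOW(S) = {$}.
FOLLOW(G): in S::=G, the suffix after G is empty, so FOLLOW(G) ⊇ FOLLOW(S) = {$}. Thus FOLLOW(G) = {$}.
For S ::= do if: FIRST(do if) = {do}, so it goes in M[S, t] for t ∈ {do}.
For S ::= G: FIRST(G) = {id, num, true}, so it goes in M[S, t] for t ∈ {id, num, true}.
For S ::= epsilon: FIRST(epsilon) = {epsilon}, so it goes in M[S, t] for t ∈ {}; since epsilon ∈ FIRST, also for every t ∈ FOLLOW(S) = {$}.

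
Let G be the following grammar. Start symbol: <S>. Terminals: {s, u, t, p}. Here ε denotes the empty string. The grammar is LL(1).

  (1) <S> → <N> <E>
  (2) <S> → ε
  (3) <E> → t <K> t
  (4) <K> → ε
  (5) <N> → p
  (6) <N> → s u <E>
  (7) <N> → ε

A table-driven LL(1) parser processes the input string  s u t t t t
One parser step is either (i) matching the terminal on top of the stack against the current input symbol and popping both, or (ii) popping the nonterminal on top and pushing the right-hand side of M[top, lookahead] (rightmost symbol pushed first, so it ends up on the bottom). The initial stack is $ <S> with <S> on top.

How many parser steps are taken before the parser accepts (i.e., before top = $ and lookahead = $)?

12

      Stack          Input          Action
   1  $ <S>          s u t t t t $  expand <S> → <N> <E>
   2  $ <E> <N>      s u t t t t $  expand <N> → s u <E>
   3  $ <E> <E> u s  s u t t t t $  match s
   4  $ <E> <E> u    u t t t t $    match u
   5  $ <E> <E>      t t t t $      expand <E> → t <K> t
   6  $ <E> t <K> t  t t t t $      match t
   7  $ <E> t <K>    t t t $        expand <K> → ε
   8  $ <E> t        t t t $        match t
   9  $ <E>          t t $          expand <E> → t <K> t
  10  $ t <K> t      t t $          match t
  11  $ t <K>        t $            expand <K> → ε
  12  $ t            t $            match t
Accept reached after 12 steps.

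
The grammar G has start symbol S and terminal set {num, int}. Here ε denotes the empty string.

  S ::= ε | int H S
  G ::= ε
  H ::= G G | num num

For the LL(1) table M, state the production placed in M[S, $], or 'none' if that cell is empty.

FIRST(S): from S::=ε we get {ε}; from S::=int H S we get {int}. So FIRST(S) = {ε, int}.
FIRST(G): from G::=ε we get {ε}. So FIRST(G) = {ε}.
FIRST(H): from H::=G G we get {ε}; from H::=num num we get {num}. So FIRST(H) = {ε, num}.
FOLLOW(S) includes $ since S is the start symbol.
FOLLOW(S): in S::=int H S, the suffix after S is empty (adds nothing new). Thus FOLLOW(S) = {$}.
For S ::= ε: FIRST(ε) = {ε}, so it goes in M[S, t] for t ∈ {}; since ε ∈ FIRST, also for every t ∈ FOLLOW(S) = {$}.
For S ::= int H S: FIRST(int H S) = {int}, so it goes in M[S, t] for t ∈ {int}.

S ::= ε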